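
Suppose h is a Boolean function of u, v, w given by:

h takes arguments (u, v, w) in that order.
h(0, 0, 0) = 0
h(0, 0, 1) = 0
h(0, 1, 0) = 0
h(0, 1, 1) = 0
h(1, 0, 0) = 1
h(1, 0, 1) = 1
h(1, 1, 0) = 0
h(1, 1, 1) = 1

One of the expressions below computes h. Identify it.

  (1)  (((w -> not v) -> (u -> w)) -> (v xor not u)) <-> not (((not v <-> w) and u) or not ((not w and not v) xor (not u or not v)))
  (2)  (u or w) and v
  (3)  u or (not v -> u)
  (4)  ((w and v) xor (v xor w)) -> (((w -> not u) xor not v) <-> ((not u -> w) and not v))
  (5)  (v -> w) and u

5

(1) disagrees with h on (0,0,1) (formula → 1, table → 0); rule it out.
(2) disagrees with h on (0,1,1) (formula → 1, table → 0); rule it out.
(3) disagrees with h on (0,1,0) (formula → 1, table → 0); rule it out.
(4) disagrees with h on (0,0,0) (formula → 1, table → 0); rule it out.
Only (5) survives; checking it on all 8 rows confirms it matches h.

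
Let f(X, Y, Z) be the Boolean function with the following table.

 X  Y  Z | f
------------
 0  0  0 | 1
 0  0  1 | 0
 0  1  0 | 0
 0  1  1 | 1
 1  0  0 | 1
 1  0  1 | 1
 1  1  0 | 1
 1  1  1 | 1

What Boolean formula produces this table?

f is 0 on only 2 rows — (0,0,1), (0,1,0). Writing each as a minterm (¬X·¬Y·Z, ¬X·Y·¬Z) and OR-ing them characterizes exactly where f=0, so f is the negation of that disjunction.

f(X, Y, Z) = (((X' · Y') · Z) + ((X' · Y) · Z'))'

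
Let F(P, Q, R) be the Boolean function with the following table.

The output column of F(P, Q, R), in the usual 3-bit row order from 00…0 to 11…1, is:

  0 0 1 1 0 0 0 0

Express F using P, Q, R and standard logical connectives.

Collect the rows where F=1 — (0,1,0), (0,1,1) — and write one minterm per row: ¬P·Q·¬R, ¬P·Q·R. Their union (logical OR) reproduces the table exactly.

F(P, Q, R) = ((¬P ∧ Q) ∧ ¬R) ∨ ((¬P ∧ Q) ∧ R)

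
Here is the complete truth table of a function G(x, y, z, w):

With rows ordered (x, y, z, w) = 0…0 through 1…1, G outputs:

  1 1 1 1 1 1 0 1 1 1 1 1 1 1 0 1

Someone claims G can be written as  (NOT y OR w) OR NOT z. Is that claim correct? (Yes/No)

Check the formula against G row by row:
  x=0, y=0, z=0, w=0: formula gives 1, G = 1 ✓
  x=0, y=0, z=0, w=1: formula gives 1, G = 1 ✓
  x=0, y=0, z=1, w=0: formula gives 1, G = 1 ✓
  x=0, y=0, z=1, w=1: formula gives 1, G = 1 ✓
  … (the remaining 12 rows also agree.)
All 16 rows match — the expression computes G exactly.

Yes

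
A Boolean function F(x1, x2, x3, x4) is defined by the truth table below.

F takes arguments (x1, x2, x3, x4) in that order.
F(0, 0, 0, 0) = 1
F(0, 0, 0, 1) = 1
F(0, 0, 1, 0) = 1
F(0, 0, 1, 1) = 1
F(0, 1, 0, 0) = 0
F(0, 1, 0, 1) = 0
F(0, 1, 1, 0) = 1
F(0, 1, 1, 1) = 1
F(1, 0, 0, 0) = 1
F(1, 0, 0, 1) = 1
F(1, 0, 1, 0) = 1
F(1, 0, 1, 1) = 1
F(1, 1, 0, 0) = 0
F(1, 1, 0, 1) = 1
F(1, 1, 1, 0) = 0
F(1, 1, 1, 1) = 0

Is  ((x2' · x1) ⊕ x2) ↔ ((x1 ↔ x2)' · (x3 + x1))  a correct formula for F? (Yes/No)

Test each input against both F and the formula:
  x1=0, x2=0, x3=0, x4=0: formula gives 1, F = 1 ✓
  x1=0, x2=0, x3=0, x4=1: formula gives 1, F = 1 ✓
  x1=0, x2=0, x3=1, x4=0: formula gives 1, F = 1 ✓
  x1=0, x2=0, x3=1, x4=1: formula gives 1, F = 1 ✓
  …
  x1=1, x2=1, x3=0, x4=1: formula gives 0, but F = 1 ✗
Row (1,1,0,1) is a counterexample, so the formula is not equivalent to F.

No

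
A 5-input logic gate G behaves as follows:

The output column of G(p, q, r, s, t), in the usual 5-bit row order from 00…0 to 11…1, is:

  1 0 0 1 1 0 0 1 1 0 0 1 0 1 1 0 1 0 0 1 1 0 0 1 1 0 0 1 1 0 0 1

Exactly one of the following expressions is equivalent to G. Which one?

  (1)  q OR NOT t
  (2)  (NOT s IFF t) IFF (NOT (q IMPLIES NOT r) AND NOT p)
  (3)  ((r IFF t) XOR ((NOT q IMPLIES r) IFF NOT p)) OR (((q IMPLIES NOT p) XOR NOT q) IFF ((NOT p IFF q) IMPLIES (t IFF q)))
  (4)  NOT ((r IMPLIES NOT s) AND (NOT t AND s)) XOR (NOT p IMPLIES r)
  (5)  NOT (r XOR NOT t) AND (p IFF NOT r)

2

(1) fails at (0,0,0,1,0): the formula yields 1, G is 0.
(3) fails at (0,0,0,1,0): the formula yields 1, G is 0.
(4) fails at (0,0,0,0,1): the formula yields 1, G is 0.
(5) fails at (0,0,0,0,0): the formula yields 0, G is 1.
(2) is the remaining candidate, and it agrees with G on all 32 inputs.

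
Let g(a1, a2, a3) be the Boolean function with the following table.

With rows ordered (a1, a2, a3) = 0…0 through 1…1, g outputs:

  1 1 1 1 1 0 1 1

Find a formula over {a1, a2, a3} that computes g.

g(a1, a2, a3) = ~((a1 & ~a2) & a3)

Only row (1,0,1) gives 0. So g is 1 everywhere except there — the complement of the minterm a1·¬a2·a3.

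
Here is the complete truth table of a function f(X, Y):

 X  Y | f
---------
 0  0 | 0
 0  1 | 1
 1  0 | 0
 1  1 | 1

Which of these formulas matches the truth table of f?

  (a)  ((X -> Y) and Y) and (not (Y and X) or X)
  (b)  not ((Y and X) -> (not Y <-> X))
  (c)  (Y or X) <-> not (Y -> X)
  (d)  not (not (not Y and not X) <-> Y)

(b): at (0,1) it gives 0, but f = 1 — eliminated.
(c): at (0,0) it gives 1, but f = 0 — eliminated.
(d): at (0,1) it gives 0, but f = 1 — eliminated.
Only (a) survives; checking it on all 4 rows confirms it matches f.

a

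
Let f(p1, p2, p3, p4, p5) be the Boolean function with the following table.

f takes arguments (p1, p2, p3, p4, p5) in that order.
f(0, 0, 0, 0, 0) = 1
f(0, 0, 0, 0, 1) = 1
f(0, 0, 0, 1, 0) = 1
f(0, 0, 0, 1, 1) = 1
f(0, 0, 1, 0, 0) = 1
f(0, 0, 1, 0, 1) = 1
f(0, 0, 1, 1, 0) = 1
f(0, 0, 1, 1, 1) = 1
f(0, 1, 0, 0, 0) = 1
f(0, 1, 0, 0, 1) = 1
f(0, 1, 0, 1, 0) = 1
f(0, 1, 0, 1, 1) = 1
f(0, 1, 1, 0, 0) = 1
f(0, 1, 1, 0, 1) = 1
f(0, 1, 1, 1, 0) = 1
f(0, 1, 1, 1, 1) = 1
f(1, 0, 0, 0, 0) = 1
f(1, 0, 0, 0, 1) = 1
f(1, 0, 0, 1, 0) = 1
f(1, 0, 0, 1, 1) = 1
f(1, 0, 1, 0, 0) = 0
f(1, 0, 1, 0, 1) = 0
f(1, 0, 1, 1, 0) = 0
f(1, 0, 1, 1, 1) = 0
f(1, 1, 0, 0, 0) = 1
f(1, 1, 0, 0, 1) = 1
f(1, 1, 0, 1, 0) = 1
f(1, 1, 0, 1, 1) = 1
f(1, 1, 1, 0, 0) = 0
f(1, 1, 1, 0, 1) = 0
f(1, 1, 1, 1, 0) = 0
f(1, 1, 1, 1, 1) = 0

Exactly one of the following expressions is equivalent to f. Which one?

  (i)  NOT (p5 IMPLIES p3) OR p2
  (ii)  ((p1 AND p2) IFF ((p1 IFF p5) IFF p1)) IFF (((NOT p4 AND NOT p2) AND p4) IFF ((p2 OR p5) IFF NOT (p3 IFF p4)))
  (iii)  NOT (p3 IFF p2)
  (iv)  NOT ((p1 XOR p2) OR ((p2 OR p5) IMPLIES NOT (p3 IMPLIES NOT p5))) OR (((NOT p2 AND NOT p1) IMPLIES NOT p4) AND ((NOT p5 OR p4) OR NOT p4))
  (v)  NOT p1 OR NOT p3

(i) disagrees with f on (0,0,0,0,0) (formula → 0, table → 1); rule it out.
(ii) disagrees with f on (0,0,0,0,0) (formula → 0, table → 1); rule it out.
(iii) disagrees with f on (0,0,0,0,0) (formula → 0, table → 1); rule it out.
(iv) disagrees with f on (0,0,0,1,0) (formula → 0, table → 1); rule it out.
That leaves (v). Evaluating it on every row reproduces the table of f exactly.

v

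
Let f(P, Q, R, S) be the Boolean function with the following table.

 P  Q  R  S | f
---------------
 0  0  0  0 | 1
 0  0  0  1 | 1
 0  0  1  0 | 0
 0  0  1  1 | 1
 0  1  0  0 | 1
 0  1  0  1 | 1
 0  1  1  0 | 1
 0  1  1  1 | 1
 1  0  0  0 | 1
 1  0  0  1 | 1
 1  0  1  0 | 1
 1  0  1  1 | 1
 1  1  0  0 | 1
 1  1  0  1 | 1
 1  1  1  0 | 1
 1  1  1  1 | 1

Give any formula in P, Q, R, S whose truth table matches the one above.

f(P, Q, R, S) = NOT (((NOT P AND NOT Q) AND R) AND NOT S)

f is 0 on exactly one input, (0,0,1,0), whose minterm is ¬P·¬Q·R·¬S. So f is the negation of that single conjunction.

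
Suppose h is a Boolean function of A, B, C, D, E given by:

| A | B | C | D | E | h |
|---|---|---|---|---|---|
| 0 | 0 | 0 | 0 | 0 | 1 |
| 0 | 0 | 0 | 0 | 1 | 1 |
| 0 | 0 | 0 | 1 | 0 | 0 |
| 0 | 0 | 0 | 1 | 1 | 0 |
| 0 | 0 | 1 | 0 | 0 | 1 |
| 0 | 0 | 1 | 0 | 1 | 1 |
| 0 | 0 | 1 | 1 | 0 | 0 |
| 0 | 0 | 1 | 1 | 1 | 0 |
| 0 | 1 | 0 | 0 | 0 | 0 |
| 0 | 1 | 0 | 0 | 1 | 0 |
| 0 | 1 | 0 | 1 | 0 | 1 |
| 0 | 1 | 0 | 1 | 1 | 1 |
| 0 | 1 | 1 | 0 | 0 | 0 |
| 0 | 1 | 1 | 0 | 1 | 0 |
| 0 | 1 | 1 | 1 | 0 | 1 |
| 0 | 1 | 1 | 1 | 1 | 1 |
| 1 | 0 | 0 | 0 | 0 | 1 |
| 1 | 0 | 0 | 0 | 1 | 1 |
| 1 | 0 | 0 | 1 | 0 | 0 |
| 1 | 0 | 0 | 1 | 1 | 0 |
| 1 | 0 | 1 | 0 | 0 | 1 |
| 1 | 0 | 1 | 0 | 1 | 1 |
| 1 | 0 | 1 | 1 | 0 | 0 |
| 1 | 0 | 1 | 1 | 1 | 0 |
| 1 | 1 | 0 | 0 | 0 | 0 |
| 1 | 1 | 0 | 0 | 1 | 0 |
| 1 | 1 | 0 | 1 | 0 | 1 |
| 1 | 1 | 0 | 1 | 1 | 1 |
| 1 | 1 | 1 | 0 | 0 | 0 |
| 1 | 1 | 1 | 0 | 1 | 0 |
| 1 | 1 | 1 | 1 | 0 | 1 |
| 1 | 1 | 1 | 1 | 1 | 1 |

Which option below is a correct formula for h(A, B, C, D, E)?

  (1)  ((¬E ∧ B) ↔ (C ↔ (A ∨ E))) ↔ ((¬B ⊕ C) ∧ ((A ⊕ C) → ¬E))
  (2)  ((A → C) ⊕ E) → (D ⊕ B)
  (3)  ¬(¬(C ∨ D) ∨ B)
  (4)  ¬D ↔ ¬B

4

(1) fails at (0,0,0,0,0): the formula yields 0, h is 1.
(2) fails at (0,0,0,0,0): the formula yields 0, h is 1.
(3) fails at (0,0,0,0,0): the formula yields 0, h is 1.
(4) is the remaining candidate, and it agrees with h on all 32 inputs.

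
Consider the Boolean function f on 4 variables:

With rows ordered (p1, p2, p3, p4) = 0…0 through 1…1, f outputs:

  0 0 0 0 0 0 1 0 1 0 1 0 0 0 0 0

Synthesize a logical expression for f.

Collect the rows where f=1 — (0,1,1,0), (1,0,0,0), (1,0,1,0) — and write one minterm per row: ¬p1·p2·p3·¬p4, p1·¬p2·¬p3·¬p4, p1·¬p2·p3·¬p4. Their union (logical OR) reproduces the table exactly.

f(p1, p2, p3, p4) = ((((¬p1 ∧ p2) ∧ p3) ∧ ¬p4) ∨ (((p1 ∧ ¬p2) ∧ ¬p3) ∧ ¬p4)) ∨ (((p1 ∧ ¬p2) ∧ p3) ∧ ¬p4)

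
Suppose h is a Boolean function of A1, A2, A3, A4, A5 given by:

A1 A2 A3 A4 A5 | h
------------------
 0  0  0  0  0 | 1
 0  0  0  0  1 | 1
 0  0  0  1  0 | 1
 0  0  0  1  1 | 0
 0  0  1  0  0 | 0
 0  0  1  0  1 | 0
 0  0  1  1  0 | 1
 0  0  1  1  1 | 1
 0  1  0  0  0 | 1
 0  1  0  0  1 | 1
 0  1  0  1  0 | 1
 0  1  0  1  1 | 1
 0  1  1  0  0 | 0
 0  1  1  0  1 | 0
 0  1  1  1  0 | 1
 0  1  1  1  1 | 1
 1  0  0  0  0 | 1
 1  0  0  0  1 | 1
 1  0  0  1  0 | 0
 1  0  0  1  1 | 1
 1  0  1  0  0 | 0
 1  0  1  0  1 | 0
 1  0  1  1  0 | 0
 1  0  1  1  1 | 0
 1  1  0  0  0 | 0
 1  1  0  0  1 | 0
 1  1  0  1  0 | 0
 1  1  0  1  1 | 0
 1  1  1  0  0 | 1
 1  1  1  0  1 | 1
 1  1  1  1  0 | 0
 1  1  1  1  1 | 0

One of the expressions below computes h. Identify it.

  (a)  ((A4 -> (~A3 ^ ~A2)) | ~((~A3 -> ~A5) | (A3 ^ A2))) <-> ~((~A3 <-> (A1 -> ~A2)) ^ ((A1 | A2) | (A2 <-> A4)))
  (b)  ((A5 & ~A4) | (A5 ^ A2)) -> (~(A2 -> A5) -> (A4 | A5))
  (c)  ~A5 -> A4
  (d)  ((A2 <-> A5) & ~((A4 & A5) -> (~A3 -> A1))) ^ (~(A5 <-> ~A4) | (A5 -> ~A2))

(b) fails at (0,0,0,1,1): the formula yields 1, h is 0.
(c) fails at (0,0,0,0,0): the formula yields 0, h is 1.
(d) fails at (0,0,0,1,1): the formula yields 1, h is 0.
That leaves (a). Evaluating it on every row reproduces the table of h exactly.

a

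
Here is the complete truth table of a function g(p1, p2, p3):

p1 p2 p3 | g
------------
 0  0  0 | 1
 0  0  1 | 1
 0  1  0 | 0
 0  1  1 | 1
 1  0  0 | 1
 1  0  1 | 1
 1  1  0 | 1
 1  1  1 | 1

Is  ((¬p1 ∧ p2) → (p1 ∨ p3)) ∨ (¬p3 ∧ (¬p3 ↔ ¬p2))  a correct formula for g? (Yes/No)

Check the formula against g row by row:
  p1=0, p2=0, p3=0: formula gives 1, g = 1 ✓
  p1=0, p2=0, p3=1: formula gives 1, g = 1 ✓
  p1=0, p2=1, p3=0: formula gives 0, g = 0 ✓
  p1=0, p2=1, p3=1: formula gives 1, g = 1 ✓
  p1=1, p2=0, p3=0: formula gives 1, g = 1 ✓
  …and likewise for the remaining 3 rows.
Every row agrees, so the formula is equivalent.

Yes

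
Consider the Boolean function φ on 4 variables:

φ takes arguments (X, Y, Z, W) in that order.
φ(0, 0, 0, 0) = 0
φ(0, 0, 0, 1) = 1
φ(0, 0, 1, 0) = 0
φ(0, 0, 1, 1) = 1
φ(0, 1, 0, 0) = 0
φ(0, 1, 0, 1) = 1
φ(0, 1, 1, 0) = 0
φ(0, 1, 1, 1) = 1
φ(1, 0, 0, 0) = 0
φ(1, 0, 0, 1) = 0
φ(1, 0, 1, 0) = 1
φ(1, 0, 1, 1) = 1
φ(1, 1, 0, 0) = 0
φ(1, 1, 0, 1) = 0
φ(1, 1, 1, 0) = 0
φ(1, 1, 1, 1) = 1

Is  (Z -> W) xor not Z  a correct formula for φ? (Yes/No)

No

Check the formula against φ row by row:
  X=0, Y=0, Z=0, W=0: formula gives 0, φ = 0 ✓
  X=0, Y=0, Z=0, W=1: formula gives 0, but φ = 1 ✗
A single disagreement suffices: at (0,0,0,1) they differ, so the formula does not compute φ.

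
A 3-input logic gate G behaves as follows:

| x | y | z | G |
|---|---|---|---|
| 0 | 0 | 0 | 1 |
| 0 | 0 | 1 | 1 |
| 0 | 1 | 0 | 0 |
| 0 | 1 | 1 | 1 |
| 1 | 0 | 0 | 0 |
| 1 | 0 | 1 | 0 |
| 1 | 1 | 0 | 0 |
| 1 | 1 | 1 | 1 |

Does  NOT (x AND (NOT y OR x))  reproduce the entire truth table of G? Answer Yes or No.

Test each input against both G and the formula:
  x=0, y=0, z=0: formula gives 1, G = 1 ✓
  x=0, y=0, z=1: formula gives 1, G = 1 ✓
  x=0, y=1, z=0: formula gives 1, but G = 0 ✗
Row (0,1,0) is a counterexample, so the formula is not equivalent to G.

No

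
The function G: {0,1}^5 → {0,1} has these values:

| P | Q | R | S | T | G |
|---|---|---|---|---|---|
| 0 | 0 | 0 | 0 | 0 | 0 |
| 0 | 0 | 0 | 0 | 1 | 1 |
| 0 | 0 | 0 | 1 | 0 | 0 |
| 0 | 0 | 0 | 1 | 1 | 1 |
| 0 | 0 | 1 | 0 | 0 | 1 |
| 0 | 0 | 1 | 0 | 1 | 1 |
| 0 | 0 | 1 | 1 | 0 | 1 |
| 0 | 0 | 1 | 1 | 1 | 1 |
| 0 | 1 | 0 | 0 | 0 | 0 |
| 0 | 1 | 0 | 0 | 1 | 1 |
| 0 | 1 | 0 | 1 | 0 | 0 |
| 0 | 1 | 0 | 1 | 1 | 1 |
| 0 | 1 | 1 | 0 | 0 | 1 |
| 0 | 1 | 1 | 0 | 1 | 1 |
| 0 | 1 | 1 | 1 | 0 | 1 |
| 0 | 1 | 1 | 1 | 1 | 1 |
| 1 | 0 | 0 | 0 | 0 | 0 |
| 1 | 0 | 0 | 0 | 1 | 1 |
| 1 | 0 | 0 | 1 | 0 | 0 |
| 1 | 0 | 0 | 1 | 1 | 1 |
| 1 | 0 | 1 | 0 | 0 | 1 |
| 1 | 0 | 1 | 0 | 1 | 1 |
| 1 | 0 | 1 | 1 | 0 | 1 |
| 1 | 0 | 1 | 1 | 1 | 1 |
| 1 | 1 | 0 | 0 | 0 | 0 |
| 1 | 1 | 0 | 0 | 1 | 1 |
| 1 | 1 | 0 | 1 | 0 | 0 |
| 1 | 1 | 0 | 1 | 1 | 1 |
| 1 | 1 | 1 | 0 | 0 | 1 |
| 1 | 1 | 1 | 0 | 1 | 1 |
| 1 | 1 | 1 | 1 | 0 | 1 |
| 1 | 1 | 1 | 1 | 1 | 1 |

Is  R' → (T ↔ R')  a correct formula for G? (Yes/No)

Check the formula against G row by row:
  P=0, Q=0, R=0, S=0, T=0: formula gives 0, G = 0 ✓
  P=0, Q=0, R=0, S=0, T=1: formula gives 1, G = 1 ✓
  P=0, Q=0, R=0, S=1, T=0: formula gives 0, G = 0 ✓
  P=0, Q=0, R=0, S=1, T=1: formula gives 1, G = 1 ✓
  …and likewise for the remaining 28 rows.
Every row agrees, so the formula is equivalent.

Yes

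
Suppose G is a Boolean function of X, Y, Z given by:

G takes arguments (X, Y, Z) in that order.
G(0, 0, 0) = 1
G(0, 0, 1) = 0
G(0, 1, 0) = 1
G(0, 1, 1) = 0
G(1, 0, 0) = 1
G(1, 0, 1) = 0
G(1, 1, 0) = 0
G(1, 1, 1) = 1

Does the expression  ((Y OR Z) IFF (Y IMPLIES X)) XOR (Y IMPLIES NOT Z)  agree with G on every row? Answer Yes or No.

Yes

Check the formula against G row by row:
  X=0, Y=0, Z=0: formula gives 1, G = 1 ✓
  X=0, Y=0, Z=1: formula gives 0, G = 0 ✓
  X=0, Y=1, Z=0: formula gives 1, G = 1 ✓
  X=0, Y=1, Z=1: formula gives 0, G = 0 ✓
  X=1, Y=0, Z=0: formula gives 1, G = 1 ✓
  … (the remaining 3 rows also agree.)
All 8 rows match — the expression computes G exactly.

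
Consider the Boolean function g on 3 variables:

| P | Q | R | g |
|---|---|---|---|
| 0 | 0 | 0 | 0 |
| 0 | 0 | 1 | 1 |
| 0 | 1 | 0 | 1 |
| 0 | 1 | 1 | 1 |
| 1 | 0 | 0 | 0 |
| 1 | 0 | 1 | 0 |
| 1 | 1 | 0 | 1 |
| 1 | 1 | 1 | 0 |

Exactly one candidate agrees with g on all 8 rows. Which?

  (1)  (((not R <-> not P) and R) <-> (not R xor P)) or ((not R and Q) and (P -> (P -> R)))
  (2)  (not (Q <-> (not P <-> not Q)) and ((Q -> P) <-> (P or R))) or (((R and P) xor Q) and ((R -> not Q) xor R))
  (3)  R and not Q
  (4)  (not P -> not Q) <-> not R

2

(1): at (1,0,0) it gives 1, but g = 0 — eliminated.
(3): at (0,1,0) it gives 0, but g = 1 — eliminated.
(4): at (0,0,0) it gives 1, but g = 0 — eliminated.
Only (2) survives; checking it on all 8 rows confirms it matches g.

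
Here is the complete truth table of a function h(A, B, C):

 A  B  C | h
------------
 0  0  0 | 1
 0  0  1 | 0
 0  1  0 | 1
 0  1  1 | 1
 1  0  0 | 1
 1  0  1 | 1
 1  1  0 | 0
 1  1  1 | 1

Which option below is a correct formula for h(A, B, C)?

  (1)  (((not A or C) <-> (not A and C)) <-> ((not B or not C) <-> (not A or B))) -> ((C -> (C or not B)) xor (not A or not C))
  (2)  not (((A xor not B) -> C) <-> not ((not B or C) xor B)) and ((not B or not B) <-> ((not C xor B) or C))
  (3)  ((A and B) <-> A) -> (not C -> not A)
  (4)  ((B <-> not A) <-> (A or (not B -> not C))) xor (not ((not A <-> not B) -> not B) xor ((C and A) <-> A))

1

(2) disagrees with h on (0,0,0) (formula → 0, table → 1); rule it out.
(3) disagrees with h on (0,0,1) (formula → 1, table → 0); rule it out.
(4) disagrees with h on (0,1,0) (formula → 0, table → 1); rule it out.
Only (1) survives; checking it on all 8 rows confirms it matches h.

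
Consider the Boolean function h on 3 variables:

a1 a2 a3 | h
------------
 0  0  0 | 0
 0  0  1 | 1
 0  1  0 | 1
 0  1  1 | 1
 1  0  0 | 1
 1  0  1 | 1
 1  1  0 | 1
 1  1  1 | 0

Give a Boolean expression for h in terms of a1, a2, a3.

There are just 2 zero rows: (0,0,0), (1,1,1). Their minterms are ¬a1·¬a2·¬a3, a1·a2·a3; the OR of those covers precisely the 0-outputs, and negating it yields h.

h(a1, a2, a3) = ¬(((¬a1 ∧ ¬a2) ∧ ¬a3) ∨ ((a1 ∧ a2) ∧ a3))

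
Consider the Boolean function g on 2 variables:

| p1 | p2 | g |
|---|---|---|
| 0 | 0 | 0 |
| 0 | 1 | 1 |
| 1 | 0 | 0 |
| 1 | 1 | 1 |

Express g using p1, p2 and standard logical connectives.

g=1 on 2 inputs: (0,1), (1,1). Reading each as a conjunction of literals (¬p1·p2, p1·p2) and taking the OR gives the canonical DNF.

g(p1, p2) = (not p1 and p2) or (p1 and p2)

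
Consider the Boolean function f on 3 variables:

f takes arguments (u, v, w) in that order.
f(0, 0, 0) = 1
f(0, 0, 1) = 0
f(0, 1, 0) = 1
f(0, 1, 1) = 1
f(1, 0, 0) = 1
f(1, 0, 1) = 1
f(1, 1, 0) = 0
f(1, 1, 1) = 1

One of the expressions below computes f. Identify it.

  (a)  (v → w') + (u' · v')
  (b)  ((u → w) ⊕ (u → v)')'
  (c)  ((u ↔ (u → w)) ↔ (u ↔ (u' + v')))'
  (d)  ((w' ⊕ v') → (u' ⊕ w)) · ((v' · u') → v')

d

(a): at (0,0,1) it gives 1, but f = 0 — eliminated.
(b): at (0,0,0) it gives 0, but f = 1 — eliminated.
(c): at (0,0,0) it gives 0, but f = 1 — eliminated.
(d) is the remaining candidate, and it agrees with f on all 8 inputs.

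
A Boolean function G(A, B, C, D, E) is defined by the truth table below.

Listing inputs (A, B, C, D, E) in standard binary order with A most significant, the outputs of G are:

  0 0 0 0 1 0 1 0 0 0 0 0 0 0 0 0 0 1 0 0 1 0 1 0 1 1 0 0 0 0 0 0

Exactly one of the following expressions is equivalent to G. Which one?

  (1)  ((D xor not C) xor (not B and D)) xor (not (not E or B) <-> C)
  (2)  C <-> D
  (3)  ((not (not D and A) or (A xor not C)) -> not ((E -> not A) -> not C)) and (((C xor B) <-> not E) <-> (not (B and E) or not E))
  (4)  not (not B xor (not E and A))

3

(1) disagrees with G on (0,0,0,0,1) (formula → 1, table → 0); rule it out.
(2) disagrees with G on (0,0,0,0,0) (formula → 1, table → 0); rule it out.
(4) disagrees with G on (0,0,1,0,0) (formula → 0, table → 1); rule it out.
(3) is the remaining candidate, and it agrees with G on all 32 inputs.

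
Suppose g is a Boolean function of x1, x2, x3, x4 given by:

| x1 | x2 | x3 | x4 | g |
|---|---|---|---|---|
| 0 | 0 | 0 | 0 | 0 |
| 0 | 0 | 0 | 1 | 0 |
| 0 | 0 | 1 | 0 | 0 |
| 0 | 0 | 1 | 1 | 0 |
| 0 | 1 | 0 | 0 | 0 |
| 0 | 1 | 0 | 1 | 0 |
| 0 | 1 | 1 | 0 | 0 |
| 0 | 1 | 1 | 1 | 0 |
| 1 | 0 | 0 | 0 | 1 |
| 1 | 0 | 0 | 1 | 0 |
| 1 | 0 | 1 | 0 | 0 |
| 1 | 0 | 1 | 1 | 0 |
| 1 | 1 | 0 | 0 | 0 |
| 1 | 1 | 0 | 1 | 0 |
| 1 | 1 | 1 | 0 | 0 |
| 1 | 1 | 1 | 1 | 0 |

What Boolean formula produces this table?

g is 1 on exactly one input, (1,0,0,0), whose minterm is x1·¬x2·¬x3·¬x4. So g is just that conjunction.

g(x1, x2, x3, x4) = ((x1 ∧ ¬x2) ∧ ¬x3) ∧ ¬x4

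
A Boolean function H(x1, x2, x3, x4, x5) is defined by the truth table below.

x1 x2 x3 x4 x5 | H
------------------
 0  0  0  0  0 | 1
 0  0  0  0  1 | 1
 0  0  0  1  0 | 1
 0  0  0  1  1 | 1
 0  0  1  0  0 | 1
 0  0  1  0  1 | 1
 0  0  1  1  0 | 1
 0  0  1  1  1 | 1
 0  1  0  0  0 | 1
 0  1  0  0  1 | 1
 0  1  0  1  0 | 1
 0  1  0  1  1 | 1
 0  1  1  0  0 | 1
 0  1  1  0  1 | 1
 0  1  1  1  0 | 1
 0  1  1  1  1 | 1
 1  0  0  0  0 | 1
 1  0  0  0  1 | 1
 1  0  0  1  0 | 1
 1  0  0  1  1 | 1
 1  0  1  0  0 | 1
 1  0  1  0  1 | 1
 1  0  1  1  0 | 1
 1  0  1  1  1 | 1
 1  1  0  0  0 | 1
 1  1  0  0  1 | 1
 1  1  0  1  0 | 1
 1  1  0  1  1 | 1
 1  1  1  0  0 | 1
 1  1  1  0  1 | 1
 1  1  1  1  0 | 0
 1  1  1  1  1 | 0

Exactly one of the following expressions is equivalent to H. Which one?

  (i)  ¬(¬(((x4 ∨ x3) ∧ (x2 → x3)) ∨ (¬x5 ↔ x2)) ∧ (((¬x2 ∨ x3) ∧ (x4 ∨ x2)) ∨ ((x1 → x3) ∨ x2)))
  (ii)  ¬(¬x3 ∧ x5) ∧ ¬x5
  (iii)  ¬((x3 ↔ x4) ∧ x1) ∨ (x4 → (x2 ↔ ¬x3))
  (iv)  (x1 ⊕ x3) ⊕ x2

(i) disagrees with H on (0,0,0,0,0) (formula → 0, table → 1); rule it out.
(ii) disagrees with H on (0,0,0,0,1) (formula → 0, table → 1); rule it out.
(iv) disagrees with H on (0,0,0,0,0) (formula → 0, table → 1); rule it out.
That leaves (iii). Evaluating it on every row reproduces the table of H exactly.

iii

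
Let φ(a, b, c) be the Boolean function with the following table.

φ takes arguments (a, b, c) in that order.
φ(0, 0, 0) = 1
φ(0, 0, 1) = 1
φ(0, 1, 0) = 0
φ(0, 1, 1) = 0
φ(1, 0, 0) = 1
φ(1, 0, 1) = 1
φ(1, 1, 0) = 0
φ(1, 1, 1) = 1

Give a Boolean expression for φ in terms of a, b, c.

There are just 3 zero rows: (0,1,0), (0,1,1), (1,1,0). Their minterms are ¬a·b·¬c, ¬a·b·c, a·b·¬c; the OR of those covers precisely the 0-outputs, and negating it yields φ.

φ(a, b, c) = NOT ((((NOT a AND b) AND NOT c) OR ((NOT a AND b) AND c)) OR ((a AND b) AND NOT c))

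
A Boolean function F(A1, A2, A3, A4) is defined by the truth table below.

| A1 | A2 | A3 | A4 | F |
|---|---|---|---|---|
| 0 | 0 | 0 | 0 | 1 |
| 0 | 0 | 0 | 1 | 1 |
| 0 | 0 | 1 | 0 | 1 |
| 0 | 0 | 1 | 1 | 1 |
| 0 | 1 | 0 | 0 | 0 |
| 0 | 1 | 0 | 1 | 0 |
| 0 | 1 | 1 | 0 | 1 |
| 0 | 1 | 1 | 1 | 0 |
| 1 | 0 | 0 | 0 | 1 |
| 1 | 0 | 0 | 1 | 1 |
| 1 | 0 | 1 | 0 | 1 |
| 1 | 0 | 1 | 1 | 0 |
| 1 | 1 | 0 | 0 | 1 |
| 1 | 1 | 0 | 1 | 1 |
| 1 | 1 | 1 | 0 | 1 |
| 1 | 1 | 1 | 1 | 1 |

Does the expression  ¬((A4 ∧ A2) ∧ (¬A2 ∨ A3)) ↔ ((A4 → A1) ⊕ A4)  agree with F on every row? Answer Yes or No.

Evaluate ¬((A4 ∧ A2) ∧ (¬A2 ∨ A3)) ↔ ((A4 → A1) ⊕ A4) on each row and compare to F:
  A1=0, A2=0, A3=0, A4=0: formula gives 1, F = 1 ✓
  A1=0, A2=0, A3=0, A4=1: formula gives 1, F = 1 ✓
  A1=0, A2=0, A3=1, A4=0: formula gives 1, F = 1 ✓
  A1=0, A2=0, A3=1, A4=1: formula gives 1, F = 1 ✓
  A1=0, A2=1, A3=0, A4=0: formula gives 1, but F = 0 ✗
Since they disagree at (0,1,0,0), the expression is not a correct formula for F.

No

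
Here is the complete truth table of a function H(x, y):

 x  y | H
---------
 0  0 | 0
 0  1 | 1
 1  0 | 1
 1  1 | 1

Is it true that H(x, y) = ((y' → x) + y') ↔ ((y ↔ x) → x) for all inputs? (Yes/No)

Check the formula against H row by row:
  x=0, y=0: formula gives 0, H = 0 ✓
  x=0, y=1: formula gives 1, H = 1 ✓
  x=1, y=0: formula gives 1, H = 1 ✓
  x=1, y=1: formula gives 1, H = 1 ✓
All 4 rows match — the expression computes H exactly.

Yes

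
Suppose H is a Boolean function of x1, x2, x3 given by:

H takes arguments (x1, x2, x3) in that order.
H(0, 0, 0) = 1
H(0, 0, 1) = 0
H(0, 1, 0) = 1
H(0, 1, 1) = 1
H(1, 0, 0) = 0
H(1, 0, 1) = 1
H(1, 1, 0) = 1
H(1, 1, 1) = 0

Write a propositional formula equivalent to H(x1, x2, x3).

There are just 3 zero rows: (0,0,1), (1,0,0), (1,1,1). Their minterms are ¬x1·¬x2·x3, x1·¬x2·¬x3, x1·x2·x3; the OR of those covers precisely the 0-outputs, and negating it yields H.

H(x1, x2, x3) = ¬((((¬x1 ∧ ¬x2) ∧ x3) ∨ ((x1 ∧ ¬x2) ∧ ¬x3)) ∨ ((x1 ∧ x2) ∧ x3))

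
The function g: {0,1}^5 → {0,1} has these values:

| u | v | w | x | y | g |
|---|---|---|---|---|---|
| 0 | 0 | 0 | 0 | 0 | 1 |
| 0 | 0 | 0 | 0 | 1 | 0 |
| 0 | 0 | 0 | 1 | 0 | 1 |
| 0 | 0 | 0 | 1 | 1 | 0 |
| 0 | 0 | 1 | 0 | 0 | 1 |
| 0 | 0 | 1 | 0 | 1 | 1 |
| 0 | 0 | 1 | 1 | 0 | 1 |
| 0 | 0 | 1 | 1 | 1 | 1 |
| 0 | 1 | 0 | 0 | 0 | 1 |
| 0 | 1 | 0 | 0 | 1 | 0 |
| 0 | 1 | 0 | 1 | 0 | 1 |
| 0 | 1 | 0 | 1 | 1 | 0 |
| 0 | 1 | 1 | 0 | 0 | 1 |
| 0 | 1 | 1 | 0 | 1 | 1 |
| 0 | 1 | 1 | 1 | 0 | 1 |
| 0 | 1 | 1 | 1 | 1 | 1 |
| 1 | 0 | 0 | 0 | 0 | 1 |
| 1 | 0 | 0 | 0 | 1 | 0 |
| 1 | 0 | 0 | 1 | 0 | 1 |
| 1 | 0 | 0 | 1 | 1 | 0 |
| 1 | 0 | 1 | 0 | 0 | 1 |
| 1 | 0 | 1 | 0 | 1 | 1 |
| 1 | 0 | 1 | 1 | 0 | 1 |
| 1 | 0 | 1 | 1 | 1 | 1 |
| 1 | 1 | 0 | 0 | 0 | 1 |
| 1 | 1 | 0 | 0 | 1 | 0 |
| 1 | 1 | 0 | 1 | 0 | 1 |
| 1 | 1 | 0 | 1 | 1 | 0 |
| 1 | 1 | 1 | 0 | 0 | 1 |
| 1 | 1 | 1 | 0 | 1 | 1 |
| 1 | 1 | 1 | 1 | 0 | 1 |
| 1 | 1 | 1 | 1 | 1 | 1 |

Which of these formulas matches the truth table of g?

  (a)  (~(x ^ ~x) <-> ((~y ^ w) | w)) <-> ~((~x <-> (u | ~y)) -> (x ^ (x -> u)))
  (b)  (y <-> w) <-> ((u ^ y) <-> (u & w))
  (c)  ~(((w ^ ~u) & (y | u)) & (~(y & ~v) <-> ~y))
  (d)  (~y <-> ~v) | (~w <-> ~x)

a

(b) fails at (0,0,0,0,1): the formula yields 1, g is 0.
(c) fails at (0,1,0,0,1): the formula yields 1, g is 0.
(d) fails at (0,0,0,0,1): the formula yields 1, g is 0.
Only (a) survives; checking it on all 32 rows confirms it matches g.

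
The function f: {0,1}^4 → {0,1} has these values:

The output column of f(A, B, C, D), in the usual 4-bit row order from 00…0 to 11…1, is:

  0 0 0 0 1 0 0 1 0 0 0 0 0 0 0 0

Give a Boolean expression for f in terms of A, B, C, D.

f(A, B, C, D) = (((¬A ∧ B) ∧ ¬C) ∧ ¬D) ∨ (((¬A ∧ B) ∧ C) ∧ D)

The 1-rows are (0,1,0,0), (0,1,1,1). Each contributes one minterm — ¬A·B·¬C·¬D; ¬A·B·C·D — and their disjunction is a sum-of-products form of f.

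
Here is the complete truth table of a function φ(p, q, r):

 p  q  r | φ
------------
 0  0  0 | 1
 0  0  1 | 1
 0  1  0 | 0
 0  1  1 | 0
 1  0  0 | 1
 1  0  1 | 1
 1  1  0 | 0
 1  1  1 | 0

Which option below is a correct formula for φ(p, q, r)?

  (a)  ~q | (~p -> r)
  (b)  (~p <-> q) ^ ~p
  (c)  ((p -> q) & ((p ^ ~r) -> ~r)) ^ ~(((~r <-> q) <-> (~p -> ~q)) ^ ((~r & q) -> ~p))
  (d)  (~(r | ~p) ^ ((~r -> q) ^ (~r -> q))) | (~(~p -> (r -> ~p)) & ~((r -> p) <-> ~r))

(a) disagrees with φ on (0,1,1) (formula → 1, table → 0); rule it out.
(c) disagrees with φ on (0,0,1) (formula → 0, table → 1); rule it out.
(d) disagrees with φ on (0,0,0) (formula → 0, table → 1); rule it out.
Only (b) survives; checking it on all 8 rows confirms it matches φ.

b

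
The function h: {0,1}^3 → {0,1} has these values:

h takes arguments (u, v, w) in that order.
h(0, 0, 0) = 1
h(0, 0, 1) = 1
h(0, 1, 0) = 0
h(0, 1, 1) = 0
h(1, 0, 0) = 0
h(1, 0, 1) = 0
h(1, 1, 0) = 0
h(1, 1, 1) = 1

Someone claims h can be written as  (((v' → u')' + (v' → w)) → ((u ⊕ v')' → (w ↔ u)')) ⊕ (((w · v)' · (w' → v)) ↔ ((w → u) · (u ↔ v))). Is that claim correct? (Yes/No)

Check the formula against h row by row:
  u=0, v=0, w=0: formula gives 1, h = 1 ✓
  u=0, v=0, w=1: formula gives 1, h = 1 ✓
  u=0, v=1, w=0: formula gives 0, h = 0 ✓
  u=0, v=1, w=1: formula gives 0, h = 0 ✓
  u=1, v=0, w=0: formula gives 0, h = 0 ✓
  … (the remaining 3 rows also agree.)
No disagreement on any input; they are logically equivalent.

Yes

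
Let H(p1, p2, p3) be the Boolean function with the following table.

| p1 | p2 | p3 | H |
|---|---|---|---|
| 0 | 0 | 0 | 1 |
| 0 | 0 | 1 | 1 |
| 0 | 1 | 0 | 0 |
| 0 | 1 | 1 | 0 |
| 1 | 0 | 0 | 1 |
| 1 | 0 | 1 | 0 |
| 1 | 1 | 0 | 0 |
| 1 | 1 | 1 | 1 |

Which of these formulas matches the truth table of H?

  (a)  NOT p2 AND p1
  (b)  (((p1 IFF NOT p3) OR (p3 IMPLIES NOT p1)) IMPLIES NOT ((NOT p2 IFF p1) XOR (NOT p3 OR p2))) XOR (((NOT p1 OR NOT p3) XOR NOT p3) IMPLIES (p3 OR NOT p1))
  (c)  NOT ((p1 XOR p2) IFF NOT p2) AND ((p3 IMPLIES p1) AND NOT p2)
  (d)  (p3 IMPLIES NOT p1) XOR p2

(a) fails at (0,0,0): the formula yields 0, H is 1.
(b) fails at (0,0,1): the formula yields 0, H is 1.
(c) fails at (0,0,1): the formula yields 0, H is 1.
Only (d) survives; checking it on all 8 rows confirms it matches H.

d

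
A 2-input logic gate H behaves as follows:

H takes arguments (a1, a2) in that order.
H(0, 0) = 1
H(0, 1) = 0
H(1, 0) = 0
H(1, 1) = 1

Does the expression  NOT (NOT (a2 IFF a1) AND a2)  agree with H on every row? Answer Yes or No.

Test each input against both H and the formula:
  a1=0, a2=0: formula gives 1, H = 1 ✓
  a1=0, a2=1: formula gives 0, H = 0 ✓
  a1=1, a2=0: formula gives 1, but H = 0 ✗
Since they disagree at (1,0), the expression is not a correct formula for H.

No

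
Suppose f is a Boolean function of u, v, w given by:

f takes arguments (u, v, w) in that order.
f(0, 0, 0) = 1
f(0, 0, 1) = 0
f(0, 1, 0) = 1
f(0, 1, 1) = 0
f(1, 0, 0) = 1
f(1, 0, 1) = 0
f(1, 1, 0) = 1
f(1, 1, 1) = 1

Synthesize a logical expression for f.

f is 0 on only 3 rows — (0,0,1), (0,1,1), (1,0,1). Writing each as a minterm (¬u·¬v·w, ¬u·v·w, u·¬v·w) and OR-ing them characterizes exactly where f=0, so f is the negation of that disjunction.

f(u, v, w) = ¬((((¬u ∧ ¬v) ∧ w) ∨ ((¬u ∧ v) ∧ w)) ∨ ((u ∧ ¬v) ∧ w))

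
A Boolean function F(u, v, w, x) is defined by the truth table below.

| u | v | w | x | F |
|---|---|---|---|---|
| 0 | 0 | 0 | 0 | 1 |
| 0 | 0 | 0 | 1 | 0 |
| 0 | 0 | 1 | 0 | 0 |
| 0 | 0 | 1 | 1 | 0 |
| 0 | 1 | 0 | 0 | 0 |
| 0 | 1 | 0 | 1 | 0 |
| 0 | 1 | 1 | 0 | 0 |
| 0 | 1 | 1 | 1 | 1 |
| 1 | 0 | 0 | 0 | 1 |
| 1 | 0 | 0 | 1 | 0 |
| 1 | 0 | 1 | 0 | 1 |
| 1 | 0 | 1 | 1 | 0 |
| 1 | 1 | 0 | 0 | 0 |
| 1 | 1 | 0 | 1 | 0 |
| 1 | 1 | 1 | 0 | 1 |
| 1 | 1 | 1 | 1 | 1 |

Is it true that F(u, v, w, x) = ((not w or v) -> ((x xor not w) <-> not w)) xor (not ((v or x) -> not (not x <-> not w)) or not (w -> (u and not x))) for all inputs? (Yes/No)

Yes

Evaluate ((not w or v) -> ((x xor not w) <-> not w)) xor (not ((v or x) -> not (not x <-> not w)) or not (w -> (u and not x))) on each row and compare to F:
  u=0, v=0, w=0, x=0: formula gives 1, F = 1 ✓
  u=0, v=0, w=0, x=1: formula gives 0, F = 0 ✓
  u=0, v=0, w=1, x=0: formula gives 0, F = 0 ✓
  u=0, v=0, w=1, x=1: formula gives 0, F = 0 ✓
  … (the remaining 12 rows also agree.)
No disagreement on any input; they are logically equivalent.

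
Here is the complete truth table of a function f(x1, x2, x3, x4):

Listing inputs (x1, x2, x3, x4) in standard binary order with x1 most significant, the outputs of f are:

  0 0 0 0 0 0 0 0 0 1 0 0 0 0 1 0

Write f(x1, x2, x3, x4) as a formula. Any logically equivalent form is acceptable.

f(x1, x2, x3, x4) = (((x1 and not x2) and not x3) and x4) or (((x1 and x2) and x3) and not x4)

Collect the rows where f=1 — (1,0,0,1), (1,1,1,0) — and write one minterm per row: x1·¬x2·¬x3·x4, x1·x2·x3·¬x4. Their union (logical OR) reproduces the table exactly.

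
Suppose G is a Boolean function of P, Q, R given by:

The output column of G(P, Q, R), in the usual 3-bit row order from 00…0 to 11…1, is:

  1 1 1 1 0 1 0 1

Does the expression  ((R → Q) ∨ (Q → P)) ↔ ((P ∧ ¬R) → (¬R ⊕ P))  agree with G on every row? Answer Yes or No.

Yes

Test each input against both G and the formula:
  P=0, Q=0, R=0: formula gives 1, G = 1 ✓
  P=0, Q=0, R=1: formula gives 1, G = 1 ✓
  P=0, Q=1, R=0: formula gives 1, G = 1 ✓
  P=0, Q=1, R=1: formula gives 1, G = 1 ✓
  P=1, Q=0, R=0: formula gives 0, G = 0 ✓
  … (the remaining 3 rows also agree.)
No disagreement on any input; they are logically equivalent.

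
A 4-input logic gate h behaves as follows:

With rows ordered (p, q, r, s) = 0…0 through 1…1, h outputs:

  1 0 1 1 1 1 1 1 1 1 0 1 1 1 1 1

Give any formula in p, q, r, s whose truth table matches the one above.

h(p, q, r, s) = NOT ((((NOT p AND NOT q) AND NOT r) AND s) OR (((p AND NOT q) AND r) AND NOT s))

The 0-rows are (0,0,0,1), (1,0,1,0). Take each as a conjunction (¬p·¬q·¬r·s, p·¬q·r·¬s), form their disjunction, and complement — that gives a formula that is 1 everywhere h is.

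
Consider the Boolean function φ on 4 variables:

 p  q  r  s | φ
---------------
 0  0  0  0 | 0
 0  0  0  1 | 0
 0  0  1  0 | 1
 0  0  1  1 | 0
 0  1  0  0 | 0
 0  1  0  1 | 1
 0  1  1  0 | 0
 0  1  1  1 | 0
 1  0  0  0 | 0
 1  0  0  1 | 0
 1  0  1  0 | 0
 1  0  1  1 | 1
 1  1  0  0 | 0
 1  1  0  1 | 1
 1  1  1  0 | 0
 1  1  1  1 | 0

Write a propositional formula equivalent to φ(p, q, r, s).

φ(p, q, r, s) = (((((NOT p AND NOT q) AND r) AND NOT s) OR (((NOT p AND q) AND NOT r) AND s)) OR (((p AND NOT q) AND r) AND s)) OR (((p AND q) AND NOT r) AND s)

The 1-rows are (0,0,1,0), (0,1,0,1), (1,0,1,1), (1,1,0,1). Each contributes one minterm — ¬p·¬q·r·¬s; ¬p·q·¬r·s; p·¬q·r·s; p·q·¬r·s — and their disjunction is a sum-of-products form of φ.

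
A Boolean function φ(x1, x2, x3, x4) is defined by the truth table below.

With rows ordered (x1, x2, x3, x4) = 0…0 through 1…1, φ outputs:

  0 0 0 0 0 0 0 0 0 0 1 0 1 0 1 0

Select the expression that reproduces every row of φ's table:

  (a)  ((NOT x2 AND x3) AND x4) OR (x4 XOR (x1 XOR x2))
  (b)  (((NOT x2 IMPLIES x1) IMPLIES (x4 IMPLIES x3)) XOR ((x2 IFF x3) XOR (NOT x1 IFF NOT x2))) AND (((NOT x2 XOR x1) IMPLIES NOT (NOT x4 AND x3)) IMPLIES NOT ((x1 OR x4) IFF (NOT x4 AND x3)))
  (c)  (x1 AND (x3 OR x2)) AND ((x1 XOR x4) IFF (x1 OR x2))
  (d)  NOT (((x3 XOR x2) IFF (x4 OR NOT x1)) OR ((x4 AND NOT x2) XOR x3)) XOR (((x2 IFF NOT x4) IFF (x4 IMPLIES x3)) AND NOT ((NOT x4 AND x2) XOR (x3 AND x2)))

c

(a) fails at (0,0,0,1): the formula yields 1, φ is 0.
(b) fails at (0,0,0,1): the formula yields 1, φ is 0.
(d) fails at (0,0,0,0): the formula yields 1, φ is 0.
Only (c) survives; checking it on all 16 rows confirms it matches φ.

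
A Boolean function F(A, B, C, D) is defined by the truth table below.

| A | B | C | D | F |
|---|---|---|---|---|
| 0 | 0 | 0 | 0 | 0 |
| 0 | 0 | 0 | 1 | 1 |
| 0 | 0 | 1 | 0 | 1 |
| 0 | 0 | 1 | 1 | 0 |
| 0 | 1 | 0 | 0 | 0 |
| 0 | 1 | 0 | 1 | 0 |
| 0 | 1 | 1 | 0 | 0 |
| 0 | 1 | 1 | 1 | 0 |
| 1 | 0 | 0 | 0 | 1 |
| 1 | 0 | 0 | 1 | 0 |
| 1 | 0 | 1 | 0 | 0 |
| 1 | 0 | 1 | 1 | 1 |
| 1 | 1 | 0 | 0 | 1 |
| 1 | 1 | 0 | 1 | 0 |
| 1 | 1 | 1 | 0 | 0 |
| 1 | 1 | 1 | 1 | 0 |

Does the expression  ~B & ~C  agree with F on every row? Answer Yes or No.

Test each input against both F and the formula:
  A=0, B=0, C=0, D=0: formula gives 1, but F = 0 ✗
Row (0,0,0,0) is a counterexample, so the formula is not equivalent to F.

No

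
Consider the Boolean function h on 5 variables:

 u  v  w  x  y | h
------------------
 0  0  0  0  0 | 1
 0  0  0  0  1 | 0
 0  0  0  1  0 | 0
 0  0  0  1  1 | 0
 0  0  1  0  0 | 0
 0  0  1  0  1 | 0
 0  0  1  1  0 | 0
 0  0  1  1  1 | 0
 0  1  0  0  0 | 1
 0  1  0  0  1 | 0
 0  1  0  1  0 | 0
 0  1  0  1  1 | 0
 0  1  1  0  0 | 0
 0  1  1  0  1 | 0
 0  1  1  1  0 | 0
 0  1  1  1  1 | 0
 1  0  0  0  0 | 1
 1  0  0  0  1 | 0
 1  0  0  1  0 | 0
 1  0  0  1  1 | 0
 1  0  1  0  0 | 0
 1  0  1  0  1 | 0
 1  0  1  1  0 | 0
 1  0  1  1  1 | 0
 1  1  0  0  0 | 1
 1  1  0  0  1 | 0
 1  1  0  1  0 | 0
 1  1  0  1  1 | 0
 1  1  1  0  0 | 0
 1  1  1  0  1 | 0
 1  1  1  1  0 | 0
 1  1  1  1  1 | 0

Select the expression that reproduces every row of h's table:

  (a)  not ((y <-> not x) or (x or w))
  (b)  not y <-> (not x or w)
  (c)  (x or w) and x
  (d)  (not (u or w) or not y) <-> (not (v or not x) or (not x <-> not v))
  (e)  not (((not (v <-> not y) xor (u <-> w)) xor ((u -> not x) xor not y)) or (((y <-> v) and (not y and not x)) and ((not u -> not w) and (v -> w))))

a

(b): at (0,0,0,1,1) it gives 1, but h = 0 — eliminated.
(c): at (0,0,0,0,0) it gives 0, but h = 1 — eliminated.
(d): at (0,0,0,0,1) it gives 1, but h = 0 — eliminated.
(e): at (0,0,0,0,0) it gives 0, but h = 1 — eliminated.
Only (a) survives; checking it on all 32 rows confirms it matches h.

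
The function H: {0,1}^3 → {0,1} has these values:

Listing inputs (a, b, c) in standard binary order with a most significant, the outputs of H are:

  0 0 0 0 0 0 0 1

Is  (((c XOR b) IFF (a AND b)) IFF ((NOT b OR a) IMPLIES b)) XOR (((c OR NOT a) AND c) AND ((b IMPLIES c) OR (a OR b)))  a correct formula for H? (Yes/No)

No

Check the formula against H row by row:
  a=0, b=0, c=0: formula gives 0, H = 0 ✓
  a=0, b=0, c=1: formula gives 0, H = 0 ✓
  a=0, b=1, c=0: formula gives 0, H = 0 ✓
  a=0, b=1, c=1: formula gives 0, H = 0 ✓
  a=1, b=0, c=0: formula gives 0, H = 0 ✓
  …
  a=1, b=1, c=0: formula gives 1, but H = 0 ✗
A single disagreement suffices: at (1,1,0) they differ, so the formula does not compute H.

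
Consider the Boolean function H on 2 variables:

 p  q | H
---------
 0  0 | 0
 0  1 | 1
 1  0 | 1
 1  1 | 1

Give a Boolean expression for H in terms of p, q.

H(p, q) = p or q

The output is 1 whenever at least one input is 1 — the OR of all inputs.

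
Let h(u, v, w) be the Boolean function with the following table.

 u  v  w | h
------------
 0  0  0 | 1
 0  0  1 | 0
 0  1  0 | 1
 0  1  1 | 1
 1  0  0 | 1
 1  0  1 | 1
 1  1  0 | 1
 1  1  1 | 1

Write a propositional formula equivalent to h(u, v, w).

h is 0 on exactly one input, (0,0,1), whose minterm is ¬u·¬v·w. So h is the negation of that single conjunction.

h(u, v, w) = ~((~u & ~v) & w)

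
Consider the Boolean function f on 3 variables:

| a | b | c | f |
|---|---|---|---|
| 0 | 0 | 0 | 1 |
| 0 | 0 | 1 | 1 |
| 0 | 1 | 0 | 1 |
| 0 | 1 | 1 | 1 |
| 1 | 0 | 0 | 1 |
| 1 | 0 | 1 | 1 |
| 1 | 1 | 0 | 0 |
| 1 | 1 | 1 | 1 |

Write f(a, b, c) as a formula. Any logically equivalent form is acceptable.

Only row (1,1,0) gives 0. So f is 1 everywhere except there — the complement of the minterm a·b·¬c.

f(a, b, c) = ~((a & b) & ~c)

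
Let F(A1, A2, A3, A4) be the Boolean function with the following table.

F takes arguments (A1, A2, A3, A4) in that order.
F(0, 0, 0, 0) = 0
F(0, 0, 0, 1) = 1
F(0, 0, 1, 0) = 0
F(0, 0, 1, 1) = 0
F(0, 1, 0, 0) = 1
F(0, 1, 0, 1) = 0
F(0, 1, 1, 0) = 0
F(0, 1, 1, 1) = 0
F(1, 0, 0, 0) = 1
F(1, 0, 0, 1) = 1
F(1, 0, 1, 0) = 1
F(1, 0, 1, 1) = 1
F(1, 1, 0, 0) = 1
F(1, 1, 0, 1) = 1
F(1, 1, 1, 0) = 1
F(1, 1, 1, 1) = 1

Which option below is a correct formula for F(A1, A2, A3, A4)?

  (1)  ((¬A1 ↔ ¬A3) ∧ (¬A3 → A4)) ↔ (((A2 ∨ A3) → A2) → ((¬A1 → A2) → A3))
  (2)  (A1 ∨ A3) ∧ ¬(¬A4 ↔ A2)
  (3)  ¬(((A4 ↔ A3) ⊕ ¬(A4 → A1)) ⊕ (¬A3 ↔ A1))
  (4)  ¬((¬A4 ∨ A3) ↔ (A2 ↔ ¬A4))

(2) disagrees with F on (0,0,0,1) (formula → 0, table → 1); rule it out.
(3) disagrees with F on (0,0,0,1) (formula → 0, table → 1); rule it out.
(4) disagrees with F on (0,0,0,0) (formula → 1, table → 0); rule it out.
That leaves (1). Evaluating it on every row reproduces the table of F exactly.

1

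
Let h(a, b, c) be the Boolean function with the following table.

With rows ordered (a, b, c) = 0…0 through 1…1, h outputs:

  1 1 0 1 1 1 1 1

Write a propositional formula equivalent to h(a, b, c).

h(a, b, c) = not ((not a and b) and not c)

h is 0 on exactly one input, (0,1,0), whose minterm is ¬a·b·¬c. So h is the negation of that single conjunction.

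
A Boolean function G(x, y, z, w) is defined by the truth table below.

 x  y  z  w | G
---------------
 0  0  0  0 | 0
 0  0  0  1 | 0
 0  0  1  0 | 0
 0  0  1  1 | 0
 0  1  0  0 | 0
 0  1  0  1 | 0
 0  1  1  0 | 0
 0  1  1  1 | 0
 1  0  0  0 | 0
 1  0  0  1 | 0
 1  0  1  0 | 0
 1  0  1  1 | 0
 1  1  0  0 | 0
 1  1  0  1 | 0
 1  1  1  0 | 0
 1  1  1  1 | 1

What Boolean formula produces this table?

The output is 1 only when every input is 1 — the AND of all inputs.

G(x, y, z, w) = ((x ∧ y) ∧ z) ∧ w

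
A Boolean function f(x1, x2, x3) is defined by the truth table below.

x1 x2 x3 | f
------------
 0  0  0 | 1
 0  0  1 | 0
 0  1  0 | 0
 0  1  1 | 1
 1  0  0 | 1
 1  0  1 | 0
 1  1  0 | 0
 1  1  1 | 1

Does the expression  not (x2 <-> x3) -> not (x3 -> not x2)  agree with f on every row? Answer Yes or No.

Test each input against both f and the formula:
  x1=0, x2=0, x3=0: formula gives 1, f = 1 ✓
  x1=0, x2=0, x3=1: formula gives 0, f = 0 ✓
  x1=0, x2=1, x3=0: formula gives 0, f = 0 ✓
  x1=0, x2=1, x3=1: formula gives 1, f = 1 ✓
  x1=1, x2=0, x3=0: formula gives 1, f = 1 ✓
  … (the remaining 3 rows also agree.)
Every row agrees, so the formula is equivalent.

Yes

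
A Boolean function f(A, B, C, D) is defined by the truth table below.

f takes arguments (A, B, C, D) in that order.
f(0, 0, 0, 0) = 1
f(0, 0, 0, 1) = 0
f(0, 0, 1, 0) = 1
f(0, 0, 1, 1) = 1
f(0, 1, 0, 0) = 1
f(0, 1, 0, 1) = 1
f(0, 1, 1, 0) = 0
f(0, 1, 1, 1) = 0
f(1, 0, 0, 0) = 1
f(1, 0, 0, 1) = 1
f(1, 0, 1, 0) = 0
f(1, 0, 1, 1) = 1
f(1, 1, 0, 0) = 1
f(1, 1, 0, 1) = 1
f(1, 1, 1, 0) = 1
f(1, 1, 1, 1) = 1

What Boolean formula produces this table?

The 0-rows are (0,0,0,1), (0,1,1,0), (0,1,1,1), (1,0,1,0). Take each as a conjunction (¬A·¬B·¬C·D, ¬A·B·C·¬D, ¬A·B·C·D, A·¬B·C·¬D), form their disjunction, and complement — that gives a formula that is 1 everywhere f is.

f(A, B, C, D) = NOT ((((((NOT A AND NOT B) AND NOT C) AND D) OR (((NOT A AND B) AND C) AND NOT D)) OR (((NOT A AND B) AND C) AND D)) OR (((A AND NOT B) AND C) AND NOT D))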